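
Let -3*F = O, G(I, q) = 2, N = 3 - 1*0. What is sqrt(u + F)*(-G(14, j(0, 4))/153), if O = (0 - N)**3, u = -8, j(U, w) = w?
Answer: -2/153 ≈ -0.013072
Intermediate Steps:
N = 3 (N = 3 + 0 = 3)
O = -27 (O = (0 - 1*3)**3 = (0 - 3)**3 = (-3)**3 = -27)
F = 9 (F = -1/3*(-27) = 9)
sqrt(u + F)*(-G(14, j(0, 4))/153) = sqrt(-8 + 9)*(-1*2/153) = sqrt(1)*(-2*1/153) = 1*(-2/153) = -2/153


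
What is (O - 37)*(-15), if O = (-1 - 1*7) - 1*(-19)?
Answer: 390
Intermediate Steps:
O = 11 (O = (-1 - 7) + 19 = -8 + 19 = 11)
(O - 37)*(-15) = (11 - 37)*(-15) = -26*(-15) = 390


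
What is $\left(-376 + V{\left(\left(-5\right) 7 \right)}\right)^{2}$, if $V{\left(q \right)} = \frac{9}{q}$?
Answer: $\frac{173422561}{1225} \approx 1.4157 \cdot 10^{5}$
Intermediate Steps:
$\left(-376 + V{\left(\left(-5\right) 7 \right)}\right)^{2} = \left(-376 + \frac{9}{\left(-5\right) 7}\right)^{2} = \left(-376 + \frac{9}{-35}\right)^{2} = \left(-376 + 9 \left(- \frac{1}{35}\right)\right)^{2} = \left(-376 - \frac{9}{35}\right)^{2} = \left(- \frac{13169}{35}\right)^{2} = \frac{173422561}{1225}$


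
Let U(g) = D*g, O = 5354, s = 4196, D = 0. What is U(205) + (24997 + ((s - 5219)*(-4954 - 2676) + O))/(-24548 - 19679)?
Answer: -7835841/44227 ≈ -177.17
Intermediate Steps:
U(g) = 0 (U(g) = 0*g = 0)
U(205) + (24997 + ((s - 5219)*(-4954 - 2676) + O))/(-24548 - 19679) = 0 + (24997 + ((4196 - 5219)*(-4954 - 2676) + 5354))/(-24548 - 19679) = 0 + (24997 + (-1023*(-7630) + 5354))/(-44227) = 0 + (24997 + (7805490 + 5354))*(-1/44227) = 0 + (24997 + 7810844)*(-1/44227) = 0 + 7835841*(-1/44227) = 0 - 7835841/44227 = -7835841/44227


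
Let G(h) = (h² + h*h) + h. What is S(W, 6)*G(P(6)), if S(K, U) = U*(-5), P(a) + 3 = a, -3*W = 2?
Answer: -630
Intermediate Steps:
W = -⅔ (W = -⅓*2 = -⅔ ≈ -0.66667)
P(a) = -3 + a
G(h) = h + 2*h² (G(h) = (h² + h²) + h = 2*h² + h = h + 2*h²)
S(K, U) = -5*U
S(W, 6)*G(P(6)) = (-5*6)*((-3 + 6)*(1 + 2*(-3 + 6))) = -90*(1 + 2*3) = -90*(1 + 6) = -90*7 = -30*21 = -630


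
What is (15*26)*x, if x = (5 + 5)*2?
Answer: 7800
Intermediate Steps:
x = 20 (x = 10*2 = 20)
(15*26)*x = (15*26)*20 = 390*20 = 7800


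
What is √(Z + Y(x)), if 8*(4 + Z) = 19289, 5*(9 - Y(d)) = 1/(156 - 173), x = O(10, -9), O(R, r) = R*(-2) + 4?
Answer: √279305410/340 ≈ 49.154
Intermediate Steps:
O(R, r) = 4 - 2*R (O(R, r) = -2*R + 4 = 4 - 2*R)
x = -16 (x = 4 - 2*10 = 4 - 20 = -16)
Y(d) = 766/85 (Y(d) = 9 - 1/(5*(156 - 173)) = 9 - ⅕/(-17) = 9 - ⅕*(-1/17) = 9 + 1/85 = 766/85)
Z = 19257/8 (Z = -4 + (⅛)*19289 = -4 + 19289/8 = 19257/8 ≈ 2407.1)
√(Z + Y(x)) = √(19257/8 + 766/85) = √(1642973/680) = √279305410/340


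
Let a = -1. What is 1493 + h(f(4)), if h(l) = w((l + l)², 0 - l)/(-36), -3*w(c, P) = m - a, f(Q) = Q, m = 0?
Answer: 161245/108 ≈ 1493.0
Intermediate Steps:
w(c, P) = -⅓ (w(c, P) = -(0 - 1*(-1))/3 = -(0 + 1)/3 = -⅓*1 = -⅓)
h(l) = 1/108 (h(l) = -⅓/(-36) = -⅓*(-1/36) = 1/108)
1493 + h(f(4)) = 1493 + 1/108 = 161245/108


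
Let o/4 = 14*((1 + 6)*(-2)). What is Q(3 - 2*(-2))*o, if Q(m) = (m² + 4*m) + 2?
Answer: -61936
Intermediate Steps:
o = -784 (o = 4*(14*((1 + 6)*(-2))) = 4*(14*(7*(-2))) = 4*(14*(-14)) = 4*(-196) = -784)
Q(m) = 2 + m² + 4*m
Q(3 - 2*(-2))*o = (2 + (3 - 2*(-2))² + 4*(3 - 2*(-2)))*(-784) = (2 + (3 + 4)² + 4*(3 + 4))*(-784) = (2 + 7² + 4*7)*(-784) = (2 + 49 + 28)*(-784) = 79*(-784) = -61936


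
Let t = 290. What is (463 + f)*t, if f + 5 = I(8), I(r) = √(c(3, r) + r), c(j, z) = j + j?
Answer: 132820 + 290*√14 ≈ 1.3391e+5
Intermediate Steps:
c(j, z) = 2*j
I(r) = √(6 + r) (I(r) = √(2*3 + r) = √(6 + r))
f = -5 + √14 (f = -5 + √(6 + 8) = -5 + √14 ≈ -1.2583)
(463 + f)*t = (463 + (-5 + √14))*290 = (458 + √14)*290 = 132820 + 290*√14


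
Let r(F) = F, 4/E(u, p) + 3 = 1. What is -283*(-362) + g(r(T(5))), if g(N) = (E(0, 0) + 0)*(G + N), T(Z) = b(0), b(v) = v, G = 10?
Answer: 102426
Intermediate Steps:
E(u, p) = -2 (E(u, p) = 4/(-3 + 1) = 4/(-2) = 4*(-½) = -2)
T(Z) = 0
g(N) = -20 - 2*N (g(N) = (-2 + 0)*(10 + N) = -2*(10 + N) = -20 - 2*N)
-283*(-362) + g(r(T(5))) = -283*(-362) + (-20 - 2*0) = 102446 + (-20 + 0) = 102446 - 20 = 102426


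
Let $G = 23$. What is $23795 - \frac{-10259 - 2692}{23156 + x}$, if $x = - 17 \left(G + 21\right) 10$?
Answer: $\frac{373023371}{15676} \approx 23796.0$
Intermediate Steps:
$x = -7480$ ($x = - 17 \left(23 + 21\right) 10 = \left(-17\right) 44 \cdot 10 = \left(-748\right) 10 = -7480$)
$23795 - \frac{-10259 - 2692}{23156 + x} = 23795 - \frac{-10259 - 2692}{23156 - 7480} = 23795 - - \frac{12951}{15676} = 23795 + \frac{12951}{15676} = \frac{373023371}{15676}$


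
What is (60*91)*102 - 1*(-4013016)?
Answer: 4569936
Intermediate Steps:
(60*91)*102 - 1*(-4013016) = 5460*102 + 4013016 = 556920 + 4013016 = 4569936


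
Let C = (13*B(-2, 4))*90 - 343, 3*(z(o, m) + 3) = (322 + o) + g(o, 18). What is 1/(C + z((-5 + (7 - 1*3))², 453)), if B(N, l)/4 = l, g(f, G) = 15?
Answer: 3/55460 ≈ 5.4093e-5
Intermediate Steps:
z(o, m) = 328/3 + o/3 (z(o, m) = -3 + ((322 + o) + 15)/3 = -3 + (337 + o)/3 = -3 + (337/3 + o/3) = 328/3 + o/3)
B(N, l) = 4*l
C = 18377 (C = (13*(4*4))*90 - 343 = (13*16)*90 - 343 = 208*90 - 343 = 18720 - 343 = 18377)
1/(C + z((-5 + (7 - 1*3))², 453)) = 1/(18377 + (328/3 + (-5 + (7 - 1*3))²/3)) = 1/(18377 + (328/3 + (-5 + (7 - 3))²/3)) = 1/(18377 + (328/3 + (-5 + 4)²/3)) = 1/(18377 + (328/3 + (⅓)*(-1)²)) = 1/(18377 + (328/3 + (⅓)*1)) = 1/(18377 + (328/3 + ⅓)) = 1/(18377 + 329/3) = 1/(55460/3) = 3/55460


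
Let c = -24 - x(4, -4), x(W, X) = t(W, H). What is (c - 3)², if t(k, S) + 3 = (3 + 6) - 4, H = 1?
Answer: 841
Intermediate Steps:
t(k, S) = 2 (t(k, S) = -3 + ((3 + 6) - 4) = -3 + (9 - 4) = -3 + 5 = 2)
x(W, X) = 2
c = -26 (c = -24 - 1*2 = -24 - 2 = -26)
(c - 3)² = (-26 - 3)² = (-29)² = 841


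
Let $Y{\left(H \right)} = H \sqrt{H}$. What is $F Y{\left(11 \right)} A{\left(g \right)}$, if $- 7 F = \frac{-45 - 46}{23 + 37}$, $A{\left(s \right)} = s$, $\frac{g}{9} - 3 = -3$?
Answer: $0$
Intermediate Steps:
$g = 0$ ($g = 27 + 9 \left(-3\right) = 27 - 27 = 0$)
$Y{\left(H \right)} = H^{\frac{3}{2}}$
$F = \frac{13}{60}$ ($F = - \frac{\left(-45 - 46\right) \frac{1}{23 + 37}}{7} = - \frac{\left(-91\right) \frac{1}{60}}{7} = \left(- \frac{1}{7}\right) \left(- \frac{91}{60}\right) = \frac{13}{60} \approx 0.21667$)
$F Y{\left(11 \right)} A{\left(g \right)} = \frac{13 \cdot 11^{\frac{3}{2}}}{60} \cdot 0 = \frac{13 \cdot 11 \sqrt{11}}{60} \cdot 0 = \frac{143 \sqrt{11}}{60} \cdot 0 = 0$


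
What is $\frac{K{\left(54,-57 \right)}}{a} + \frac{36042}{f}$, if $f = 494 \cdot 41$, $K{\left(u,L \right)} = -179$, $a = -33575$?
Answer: $\frac{606867808}{340014025} \approx 1.7848$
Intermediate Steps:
$f = 20254$
$\frac{K{\left(54,-57 \right)}}{a} + \frac{36042}{f} = - \frac{179}{-33575} + \frac{36042}{20254} = \left(-179\right) \left(- \frac{1}{33575}\right) + 36042 \cdot \frac{1}{20254} = \frac{179}{33575} + \frac{18021}{10127} = \frac{606867808}{340014025}$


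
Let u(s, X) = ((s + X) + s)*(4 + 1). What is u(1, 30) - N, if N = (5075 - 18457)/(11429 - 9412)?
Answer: 336102/2017 ≈ 166.63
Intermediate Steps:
N = -13382/2017 ≈ -6.6346
u(s, X) = 5*X + 10*s (u(s, X) = ((X + s) + s)*5 = (X + 2*s)*5 = 5*X + 10*s)
u(1, 30) - N = (5*30 + 10*1) - 1*(-13382/2017) = (150 + 10) + 13382/2017 = 160 + 13382/2017 = 336102/2017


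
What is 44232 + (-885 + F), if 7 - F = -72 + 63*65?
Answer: 39331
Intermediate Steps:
F = -4016 (F = 7 - (-72 + 63*65) = 7 - (-72 + 4095) = 7 - 1*4023 = 7 - 4023 = -4016)
44232 + (-885 + F) = 44232 + (-885 - 4016) = 44232 - 4901 = 39331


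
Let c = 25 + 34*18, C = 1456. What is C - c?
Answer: 819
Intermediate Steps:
c = 637 (c = 25 + 612 = 637)
C - c = 1456 - 1*637 = 1456 - 637 = 819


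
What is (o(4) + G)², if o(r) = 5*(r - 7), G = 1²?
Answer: 196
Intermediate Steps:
G = 1
o(r) = -35 + 5*r (o(r) = 5*(-7 + r) = -35 + 5*r)
(o(4) + G)² = ((-35 + 5*4) + 1)² = ((-35 + 20) + 1)² = (-15 + 1)² = (-14)² = 196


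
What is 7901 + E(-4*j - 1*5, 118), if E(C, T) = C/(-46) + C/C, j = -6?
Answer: 363473/46 ≈ 7901.6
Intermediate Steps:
E(C, T) = 1 - C/46 (E(C, T) = C*(-1/46) + 1 = -C/46 + 1 = 1 - C/46)
7901 + E(-4*j - 1*5, 118) = 7901 + (1 - (-4*(-6) - 1*5)/46) = 7901 + (1 - (24 - 5)/46) = 7901 + (1 - 1/46*19) = 7901 + (1 - 19/46) = 7901 + 27/46 = 363473/46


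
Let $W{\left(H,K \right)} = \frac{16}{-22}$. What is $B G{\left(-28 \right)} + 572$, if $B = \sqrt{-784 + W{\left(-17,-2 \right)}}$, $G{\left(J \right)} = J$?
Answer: $572 - \frac{56 i \sqrt{23738}}{11} \approx 572.0 - 784.36 i$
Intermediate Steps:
$W{\left(H,K \right)} = - \frac{8}{11}$ ($W{\left(H,K \right)} = 16 \left(- \frac{1}{22}\right) = - \frac{8}{11}$)
$B = \frac{2 i \sqrt{23738}}{11}$ ($B = \sqrt{-784 - \frac{8}{11}} = \sqrt{- \frac{8632}{11}} = \frac{2 i \sqrt{23738}}{11} \approx 28.013 i$)
$B G{\left(-28 \right)} + 572 = \frac{2 i \sqrt{23738}}{11} \left(-28\right) + 572 = - \frac{56 i \sqrt{23738}}{11} + 572 = 572 - \frac{56 i \sqrt{23738}}{11}$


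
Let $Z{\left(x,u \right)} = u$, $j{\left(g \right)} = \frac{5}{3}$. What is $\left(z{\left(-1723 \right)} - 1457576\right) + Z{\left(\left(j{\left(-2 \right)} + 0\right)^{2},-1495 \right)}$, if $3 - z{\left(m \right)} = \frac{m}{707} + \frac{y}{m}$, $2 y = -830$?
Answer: $- \frac{1777377058624}{1218161} \approx -1.4591 \cdot 10^{6}$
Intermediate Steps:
$j{\left(g \right)} = \frac{5}{3}$ ($j{\left(g \right)} = 5 \cdot \frac{1}{3} = \frac{5}{3}$)
$y = -415$ ($y = \frac{1}{2} \left(-830\right) = -415$)
$z{\left(m \right)} = 3 + \frac{415}{m} - \frac{m}{707}$ ($z{\left(m \right)} = 3 - \left(\frac{m}{707} - \frac{415}{m}\right) = 3 - \left(- \frac{415}{m} + \frac{m}{707}\right) = 3 + \frac{415}{m} - \frac{m}{707}$)
$\left(z{\left(-1723 \right)} - 1457576\right) + Z{\left(\left(j{\left(-2 \right)} + 0\right)^{2},-1495 \right)} = \left(\left(3 + \frac{415}{-1723} - - \frac{1723}{707}\right) - 1457576\right) - 1495 = \left(\left(3 + 415 \left(- \frac{1}{1723}\right) + \frac{1723}{707}\right) - 1457576\right) - 1495 = \left(\left(3 - \frac{415}{1723} + \frac{1723}{707}\right) - 1457576\right) - 1495 = \left(\frac{6329807}{1218161} - 1457576\right) - 1495 = - \frac{1775555907929}{1218161} - 1495 = - \frac{1777377058624}{1218161}$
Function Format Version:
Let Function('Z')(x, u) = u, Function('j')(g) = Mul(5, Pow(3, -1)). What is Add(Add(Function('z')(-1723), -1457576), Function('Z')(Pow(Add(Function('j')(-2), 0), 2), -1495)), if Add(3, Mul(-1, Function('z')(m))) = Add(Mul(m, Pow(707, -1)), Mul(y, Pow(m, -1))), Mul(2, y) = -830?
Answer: Rational(-1777377058624, 1218161) ≈ -1.4591e+6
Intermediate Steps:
Function('j')(g) = Rational(5, 3) (Function('j')(g) = Mul(5, Rational(1, 3)) = Rational(5, 3))
y = -415 (y = Mul(Rational(1, 2), -830) = -415)
Function('z')(m) = Add(3, Mul(415, Pow(m, -1)), Mul(Rational(-1, 707), m)) (Function('z')(m) = Add(3, Mul(-1, Add(Mul(m, Pow(707, -1)), Mul(-415, Pow(m, -1))))) = Add(3, Mul(-1, Add(Mul(m, Rational(1, 707)), Mul(-415, Pow(m, -1))))) = Add(3, Mul(-1, Add(Mul(Rational(1, 707), m), Mul(-415, Pow(m, -1))))) = Add(3, Mul(-1, Add(Mul(-415, Pow(m, -1)), Mul(Rational(1, 707), m)))) = Add(3, Add(Mul(415, Pow(m, -1)), Mul(Rational(-1, 707), m))) = Add(3, Mul(415, Pow(m, -1)), Mul(Rational(-1, 707), m)))
Add(Add(Function('z')(-1723), -1457576), Function('Z')(Pow(Add(Function('j')(-2), 0), 2), -1495)) = Add(Add(Add(3, Mul(415, Pow(-1723, -1)), Mul(Rational(-1, 707), -1723)), -1457576), -1495) = Add(Add(Add(3, Mul(415, Rational(-1, 1723)), Rational(1723, 707)), -1457576), -1495) = Add(Add(Add(3, Rational(-415, 1723), Rational(1723, 707)), -1457576), -1495) = Add(Add(Rational(6329807, 1218161), -1457576), -1495) = Add(Rational(-1775555907929, 1218161), -1495) = Rational(-1777377058624, 1218161)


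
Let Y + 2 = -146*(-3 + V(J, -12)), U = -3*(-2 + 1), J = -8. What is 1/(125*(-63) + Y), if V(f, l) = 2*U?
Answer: -1/8315 ≈ -0.00012026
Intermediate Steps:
U = 3 (U = -3*(-1) = 3)
V(f, l) = 6 (V(f, l) = 2*3 = 6)
Y = -440 (Y = -2 - 146*(-3 + 6) = -2 - 146*3 = -2 - 438 = -440)
1/(125*(-63) + Y) = 1/(125*(-63) - 440) = 1/(-7875 - 440) = 1/(-8315) = -1/8315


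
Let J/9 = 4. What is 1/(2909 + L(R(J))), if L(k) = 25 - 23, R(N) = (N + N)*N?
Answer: 1/2911 ≈ 0.00034352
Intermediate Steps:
J = 36 (J = 9*4 = 36)
R(N) = 2*N² (R(N) = (2*N)*N = 2*N²)
L(k) = 2
1/(2909 + L(R(J))) = 1/(2909 + 2) = 1/2911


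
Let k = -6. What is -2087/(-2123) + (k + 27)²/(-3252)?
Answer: 1950227/2301332 ≈ 0.84743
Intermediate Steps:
-2087/(-2123) + (k + 27)²/(-3252) = -2087/(-2123) + (-6 + 27)²/(-3252) = -2087*(-1/2123) + 21²*(-1/3252) = 2087/2123 + 441*(-1/3252) = 2087/2123 - 147/1084 = 1950227/2301332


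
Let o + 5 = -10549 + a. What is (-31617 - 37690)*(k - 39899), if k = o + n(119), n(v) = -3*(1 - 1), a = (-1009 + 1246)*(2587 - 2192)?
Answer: -2991428734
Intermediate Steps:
a = 93615 (a = 237*395 = 93615)
n(v) = 0 (n(v) = -3*0 = 0)
o = 83061 (o = -5 + (-10549 + 93615) = -5 + 83066 = 83061)
k = 83061 (k = 83061 + 0 = 83061)
(-31617 - 37690)*(k - 39899) = (-31617 - 37690)*(83061 - 39899) = -69307*43162 = -2991428734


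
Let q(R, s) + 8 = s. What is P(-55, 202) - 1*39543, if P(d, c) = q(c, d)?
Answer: -39606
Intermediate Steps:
q(R, s) = -8 + s
P(d, c) = -8 + d
P(-55, 202) - 1*39543 = (-8 - 55) - 1*39543 = -63 - 39543 = -39606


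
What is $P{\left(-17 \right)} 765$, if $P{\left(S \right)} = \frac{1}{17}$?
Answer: $45$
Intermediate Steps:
$P{\left(S \right)} = \frac{1}{17}$
$P{\left(-17 \right)} 765 = \frac{1}{17} \cdot 765 = 45$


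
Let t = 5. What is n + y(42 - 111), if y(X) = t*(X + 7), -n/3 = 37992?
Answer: -114286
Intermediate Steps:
n = -113976 (n = -3*37992 = -113976)
y(X) = 35 + 5*X (y(X) = 5*(X + 7) = 5*(7 + X) = 35 + 5*X)
n + y(42 - 111) = -113976 + (35 + 5*(42 - 111)) = -113976 + (35 + 5*(-69)) = -113976 + (35 - 345) = -113976 - 310 = -114286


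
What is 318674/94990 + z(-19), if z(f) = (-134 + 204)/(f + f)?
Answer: 1365078/902405 ≈ 1.5127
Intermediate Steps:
z(f) = 35/f (z(f) = 70/((2*f)) = 70*(1/(2*f)) = 35/f)
318674/94990 + z(-19) = 318674/94990 + 35/(-19) = 318674*(1/94990) + 35*(-1/19) = 159337/47495 - 35/19 = 1365078/902405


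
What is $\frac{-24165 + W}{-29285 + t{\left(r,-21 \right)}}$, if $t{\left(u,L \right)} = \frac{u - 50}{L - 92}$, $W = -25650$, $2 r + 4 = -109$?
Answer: $\frac{11258190}{6618197} \approx 1.7011$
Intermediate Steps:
$r = - \frac{113}{2}$ ($r = -2 + \frac{1}{2} \left(-109\right) = -2 - \frac{109}{2} = - \frac{113}{2} \approx -56.5$)
$t{\left(u,L \right)} = \frac{-50 + u}{-92 + L}$
$\frac{-24165 + W}{-29285 + t{\left(r,-21 \right)}} = \frac{-24165 - 25650}{-29285 + \frac{-50 - \frac{113}{2}}{-92 - 21}} = - \frac{49815}{-29285 + \frac{1}{-113} \left(- \frac{213}{2}\right)} = - \frac{49815}{-29285 - - \frac{213}{226}} = - \frac{49815}{-29285 + \frac{213}{226}} = - \frac{49815}{- \frac{6618197}{226}} = \left(-49815\right) \left(- \frac{226}{6618197}\right) = \frac{11258190}{6618197}$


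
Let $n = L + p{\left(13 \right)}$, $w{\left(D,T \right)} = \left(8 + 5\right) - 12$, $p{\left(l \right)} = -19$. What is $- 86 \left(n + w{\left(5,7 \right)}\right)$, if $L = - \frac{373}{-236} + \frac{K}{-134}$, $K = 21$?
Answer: $\frac{11270429}{7906} \approx 1425.6$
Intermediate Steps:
$w{\left(D,T \right)} = 1$ ($w{\left(D,T \right)} = 13 - 12 = 1$)
$L = \frac{22513}{15812}$ ($L = - \frac{373}{-236} + \frac{21}{-134} = \left(-373\right) \left(- \frac{1}{236}\right) + 21 \left(- \frac{1}{134}\right) = \frac{373}{236} - \frac{21}{134} = \frac{22513}{15812} \approx 1.4238$)
$n = - \frac{277915}{15812}$ ($n = \frac{22513}{15812} - 19 = - \frac{277915}{15812} \approx -17.576$)
$- 86 \left(n + w{\left(5,7 \right)}\right) = - 86 \left(- \frac{277915}{15812} + 1\right) = \left(-86\right) \left(- \frac{262103}{15812}\right) = \frac{11270429}{7906}$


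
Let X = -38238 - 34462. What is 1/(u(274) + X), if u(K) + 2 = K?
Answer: -1/72428 ≈ -1.3807e-5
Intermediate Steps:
u(K) = -2 + K
X = -72700
1/(u(274) + X) = 1/((-2 + 274) - 72700) = 1/(272 - 72700) = 1/(-72428) = -1/72428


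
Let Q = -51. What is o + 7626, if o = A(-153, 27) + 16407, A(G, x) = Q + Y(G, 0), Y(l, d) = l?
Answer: 23829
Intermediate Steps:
A(G, x) = -51 + G
o = 16203 (o = (-51 - 153) + 16407 = -204 + 16407 = 16203)
o + 7626 = 16203 + 7626 = 23829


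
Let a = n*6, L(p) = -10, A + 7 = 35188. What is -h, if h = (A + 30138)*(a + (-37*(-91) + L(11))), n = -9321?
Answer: 3433754511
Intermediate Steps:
A = 35181 (A = -7 + 35188 = 35181)
a = -55926 (a = -9321*6 = -55926)
h = -3433754511 (h = (35181 + 30138)*(-55926 + (-37*(-91) - 10)) = 65319*(-55926 + (3367 - 10)) = 65319*(-55926 + 3357) = 65319*(-52569) = -3433754511)
-h = -1*(-3433754511) = 3433754511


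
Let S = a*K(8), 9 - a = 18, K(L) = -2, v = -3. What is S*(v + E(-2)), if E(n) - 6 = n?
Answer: 18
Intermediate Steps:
E(n) = 6 + n
a = -9 (a = 9 - 1*18 = 9 - 18 = -9)
S = 18 (S = -9*(-2) = 18)
S*(v + E(-2)) = 18*(-3 + (6 - 2)) = 18*(-3 + 4) = 18*1 = 18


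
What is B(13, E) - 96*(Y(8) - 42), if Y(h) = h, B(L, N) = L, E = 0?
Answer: 3277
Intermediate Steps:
B(13, E) - 96*(Y(8) - 42) = 13 - 96*(8 - 42) = 13 - 96*(-34) = 13 + 3264 = 3277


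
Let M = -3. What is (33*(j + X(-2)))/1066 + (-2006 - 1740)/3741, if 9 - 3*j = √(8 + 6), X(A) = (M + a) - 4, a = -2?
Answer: -2366977/1993953 - 11*√14/1066 ≈ -1.2257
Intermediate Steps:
X(A) = -9 (X(A) = (-3 - 2) - 4 = -5 - 4 = -9)
j = 3 - √14/3 (j = 3 - √(8 + 6)/3 = 3 - √14/3 ≈ 1.7528)
(33*(j + X(-2)))/1066 + (-2006 - 1740)/3741 = (33*((3 - √14/3) - 9))/1066 + (-2006 - 1740)/3741 = (33*(-6 - √14/3))*(1/1066) - 3746*1/3741 = (-198 - 11*√14)*(1/1066) - 3746/3741 = (-99/533 - 11*√14/1066) - 3746/3741 = -2366977/1993953 - 11*√14/1066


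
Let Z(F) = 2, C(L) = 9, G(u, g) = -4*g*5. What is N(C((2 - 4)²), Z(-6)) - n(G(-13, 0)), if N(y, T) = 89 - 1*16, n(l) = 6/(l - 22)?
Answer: 806/11 ≈ 73.273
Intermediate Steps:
G(u, g) = -20*g
n(l) = 6/(-22 + l)
N(y, T) = 73 (N(y, T) = 89 - 16 = 73)
N(C((2 - 4)²), Z(-6)) - n(G(-13, 0)) = 73 - 6/(-22 - 20*0) = 73 - 6/(-22 + 0) = 73 - 6/(-22) = 73 - 6*(-1)/22 = 73 - 1*(-3/11) = 73 + 3/11 = 806/11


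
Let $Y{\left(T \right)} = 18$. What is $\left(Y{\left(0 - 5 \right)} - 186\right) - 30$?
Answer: $-198$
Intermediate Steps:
$\left(Y{\left(0 - 5 \right)} - 186\right) - 30 = \left(18 - 186\right) - 30 = -168 - 30 = -198$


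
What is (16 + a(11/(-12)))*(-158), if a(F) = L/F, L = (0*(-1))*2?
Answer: -2528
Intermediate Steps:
L = 0 (L = 0*2 = 0)
a(F) = 0 (a(F) = 0/F = 0)
(16 + a(11/(-12)))*(-158) = (16 + 0)*(-158) = 16*(-158) = -2528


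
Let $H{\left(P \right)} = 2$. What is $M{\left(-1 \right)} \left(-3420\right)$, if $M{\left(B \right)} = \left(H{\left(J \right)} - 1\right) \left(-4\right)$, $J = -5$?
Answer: $13680$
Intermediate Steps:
$M{\left(B \right)} = -4$ ($M{\left(B \right)} = \left(2 - 1\right) \left(-4\right) = 1 \left(-4\right) = -4$)
$M{\left(-1 \right)} \left(-3420\right) = \left(-4\right) \left(-3420\right) = 13680$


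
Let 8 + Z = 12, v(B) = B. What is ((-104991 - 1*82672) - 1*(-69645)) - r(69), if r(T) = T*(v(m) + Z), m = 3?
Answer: -118501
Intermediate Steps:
Z = 4 (Z = -8 + 12 = 4)
r(T) = 7*T (r(T) = T*(3 + 4) = T*7 = 7*T)
((-104991 - 1*82672) - 1*(-69645)) - r(69) = ((-104991 - 1*82672) - 1*(-69645)) - 7*69 = ((-104991 - 82672) + 69645) - 1*483 = (-187663 + 69645) - 483 = -118018 - 483 = -118501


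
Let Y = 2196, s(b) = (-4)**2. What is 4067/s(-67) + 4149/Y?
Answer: 249931/976 ≈ 256.08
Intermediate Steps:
s(b) = 16
4067/s(-67) + 4149/Y = 4067/16 + 4149/2196 = 4067*(1/16) + 4149*(1/2196) = 4067/16 + 461/244 = 249931/976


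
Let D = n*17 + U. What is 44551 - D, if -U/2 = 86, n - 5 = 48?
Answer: 43822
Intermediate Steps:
n = 53 (n = 5 + 48 = 53)
U = -172 (U = -2*86 = -172)
D = 729 (D = 53*17 - 172 = 901 - 172 = 729)
44551 - D = 44551 - 1*729 = 44551 - 729 = 43822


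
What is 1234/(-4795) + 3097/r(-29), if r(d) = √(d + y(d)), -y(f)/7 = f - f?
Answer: -1234/4795 - 3097*I*√29/29 ≈ -0.25735 - 575.1*I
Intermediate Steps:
y(f) = 0 (y(f) = -7*(f - f) = -7*0 = 0)
r(d) = √d (r(d) = √(d + 0) = √d)
1234/(-4795) + 3097/r(-29) = 1234/(-4795) + 3097/(√(-29)) = 1234*(-1/4795) + 3097/((I*√29)) = -1234/4795 + 3097*(-I*√29/29) = -1234/4795 - 3097*I*√29/29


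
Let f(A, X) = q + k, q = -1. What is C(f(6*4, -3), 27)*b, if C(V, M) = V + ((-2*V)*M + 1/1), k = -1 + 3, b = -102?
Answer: 5304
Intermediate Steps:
k = 2
f(A, X) = 1 (f(A, X) = -1 + 2 = 1)
C(V, M) = 1 + V - 2*M*V (C(V, M) = V + (-2*M*V + 1) = V + (1 - 2*M*V) = 1 + V - 2*M*V)
C(f(6*4, -3), 27)*b = (1 + 1 - 2*27*1)*(-102) = (1 + 1 - 54)*(-102) = -52*(-102) = 5304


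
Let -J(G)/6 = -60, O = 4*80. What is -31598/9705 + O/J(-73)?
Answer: -68914/29115 ≈ -2.3670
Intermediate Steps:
O = 320
J(G) = 360 (J(G) = -6*(-60) = 360)
-31598/9705 + O/J(-73) = -31598/9705 + 320/360 = -31598*1/9705 + 320*(1/360) = -31598/9705 + 8/9 = -68914/29115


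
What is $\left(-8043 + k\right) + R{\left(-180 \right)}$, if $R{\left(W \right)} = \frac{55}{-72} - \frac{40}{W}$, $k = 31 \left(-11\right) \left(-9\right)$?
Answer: $- \frac{119389}{24} \approx -4974.5$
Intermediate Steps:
$k = 3069$ ($k = \left(-341\right) \left(-9\right) = 3069$)
$R{\left(W \right)} = - \frac{55}{72} - \frac{40}{W}$ ($R{\left(W \right)} = 55 \left(- \frac{1}{72}\right) - \frac{40}{W} = - \frac{55}{72} - \frac{40}{W}$)
$\left(-8043 + k\right) + R{\left(-180 \right)} = \left(-8043 + 3069\right) - \left(\frac{55}{72} + \frac{40}{-180}\right) = -4974 - \frac{13}{24} = - \frac{119389}{24}$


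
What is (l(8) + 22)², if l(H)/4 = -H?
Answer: 100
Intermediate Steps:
l(H) = -4*H (l(H) = 4*(-H) = -4*H)
(l(8) + 22)² = (-4*8 + 22)² = (-32 + 22)² = (-10)² = 100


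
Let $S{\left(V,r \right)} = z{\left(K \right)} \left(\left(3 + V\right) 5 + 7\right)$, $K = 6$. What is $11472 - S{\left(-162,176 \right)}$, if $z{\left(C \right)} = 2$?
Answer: $13048$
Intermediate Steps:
$S{\left(V,r \right)} = 44 + 10 V$ ($S{\left(V,r \right)} = 2 \left(\left(3 + V\right) 5 + 7\right) = 2 \left(\left(15 + 5 V\right) + 7\right) = 2 \left(22 + 5 V\right) = 44 + 10 V$)
$11472 - S{\left(-162,176 \right)} = 11472 - \left(44 + 10 \left(-162\right)\right) = 11472 - \left(44 - 1620\right) = 11472 - -1576 = 11472 + 1576 = 13048$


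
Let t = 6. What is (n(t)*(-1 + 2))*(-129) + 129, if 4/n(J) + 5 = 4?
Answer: 645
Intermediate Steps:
n(J) = -4 (n(J) = 4/(-5 + 4) = 4/(-1) = 4*(-1) = -4)
(n(t)*(-1 + 2))*(-129) + 129 = -4*(-1 + 2)*(-129) + 129 = -4*1*(-129) + 129 = -4*(-129) + 129 = 516 + 129 = 645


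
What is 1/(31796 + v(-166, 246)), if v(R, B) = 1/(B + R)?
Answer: 80/2543681 ≈ 3.1450e-5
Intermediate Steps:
1/(31796 + v(-166, 246)) = 1/(31796 + 1/(246 - 166)) = 1/(31796 + 1/80) = 1/(2543681/80) = 80/2543681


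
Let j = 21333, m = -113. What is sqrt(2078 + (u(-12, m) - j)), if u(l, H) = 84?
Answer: I*sqrt(19171) ≈ 138.46*I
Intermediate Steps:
sqrt(2078 + (u(-12, m) - j)) = sqrt(2078 + (84 - 1*21333)) = sqrt(2078 + (84 - 21333)) = sqrt(2078 - 21249) = sqrt(-19171) = I*sqrt(19171)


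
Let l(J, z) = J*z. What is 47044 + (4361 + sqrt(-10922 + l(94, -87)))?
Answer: 51405 + 10*I*sqrt(191) ≈ 51405.0 + 138.2*I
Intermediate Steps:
47044 + (4361 + sqrt(-10922 + l(94, -87))) = 47044 + (4361 + sqrt(-10922 + 94*(-87))) = 47044 + (4361 + sqrt(-10922 - 8178)) = 47044 + (4361 + sqrt(-19100)) = 47044 + (4361 + 10*I*sqrt(191)) = 51405 + 10*I*sqrt(191)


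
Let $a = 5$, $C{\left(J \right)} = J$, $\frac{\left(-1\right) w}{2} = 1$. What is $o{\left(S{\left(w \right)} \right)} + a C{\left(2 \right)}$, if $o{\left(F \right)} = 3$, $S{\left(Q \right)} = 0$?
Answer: $13$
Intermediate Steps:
$w = -2$ ($w = \left(-2\right) 1 = -2$)
$o{\left(S{\left(w \right)} \right)} + a C{\left(2 \right)} = 3 + 5 \cdot 2 = 3 + 10 = 13$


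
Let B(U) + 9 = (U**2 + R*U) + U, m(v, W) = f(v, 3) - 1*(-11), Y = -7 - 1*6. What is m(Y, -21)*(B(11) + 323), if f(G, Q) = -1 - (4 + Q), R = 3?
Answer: 1437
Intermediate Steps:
Y = -13 (Y = -7 - 6 = -13)
f(G, Q) = -5 - Q (f(G, Q) = -1 + (-4 - Q) = -5 - Q)
m(v, W) = 3 (m(v, W) = (-5 - 1*3) - 1*(-11) = (-5 - 3) + 11 = -8 + 11 = 3)
B(U) = -9 + U**2 + 4*U (B(U) = -9 + ((U**2 + 3*U) + U) = -9 + (U**2 + 4*U) = -9 + U**2 + 4*U)
m(Y, -21)*(B(11) + 323) = 3*((-9 + 11**2 + 4*11) + 323) = 3*((-9 + 121 + 44) + 323) = 3*(156 + 323) = 3*479 = 1437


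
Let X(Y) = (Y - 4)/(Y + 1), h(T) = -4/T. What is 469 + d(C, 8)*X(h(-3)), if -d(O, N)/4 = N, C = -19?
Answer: 3539/7 ≈ 505.57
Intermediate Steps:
d(O, N) = -4*N
X(Y) = (-4 + Y)/(1 + Y)
469 + d(C, 8)*X(h(-3)) = 469 + (-4*8)*((-4 - 4/(-3))/(1 - 4/(-3))) = 469 - 32*(-4 - 4*(-⅓))/(1 - 4*(-⅓)) = 469 - 32*(-4 + 4/3)/(1 + 4/3) = 469 - 32*(-8)/(7/3*3) = 469 - 96*(-8)/(7*3) = 469 - 32*(-8/7) = 469 + 256/7 = 3539/7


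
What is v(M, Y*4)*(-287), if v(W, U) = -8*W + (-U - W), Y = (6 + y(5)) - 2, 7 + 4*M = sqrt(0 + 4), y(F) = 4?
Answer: 23821/4 ≈ 5955.3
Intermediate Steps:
M = -5/4 (M = -7/4 + sqrt(0 + 4)/4 = -7/4 + sqrt(4)/4 = -7/4 + (1/4)*2 = -7/4 + 1/2 = -5/4 ≈ -1.2500)
Y = 8 (Y = (6 + 4) - 2 = 10 - 2 = 8)
v(W, U) = -U - 9*W
v(M, Y*4)*(-287) = (-8*4 - 9*(-5/4))*(-287) = (-1*32 + 45/4)*(-287) = (-32 + 45/4)*(-287) = -83/4*(-287) = 23821/4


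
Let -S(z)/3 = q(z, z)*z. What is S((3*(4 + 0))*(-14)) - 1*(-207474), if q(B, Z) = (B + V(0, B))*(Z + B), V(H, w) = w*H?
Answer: 28657266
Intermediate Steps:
V(H, w) = H*w
q(B, Z) = B*(B + Z) (q(B, Z) = (B + 0*B)*(Z + B) = (B + 0)*(B + Z) = B*(B + Z))
S(z) = -6*z**3 (S(z) = -3*z*(z + z)*z = -3*z*(2*z)*z = -3*2*z**2*z = -6*z**3)
S((3*(4 + 0))*(-14)) - 1*(-207474) = -6*(-74088*(4 + 0)**3) - 1*(-207474) = -6*((3*4)*(-14))**3 + 207474 = -6*(12*(-14))**3 + 207474 = -6*(-168)**3 + 207474 = -6*(-4741632) + 207474 = 28449792 + 207474 = 28657266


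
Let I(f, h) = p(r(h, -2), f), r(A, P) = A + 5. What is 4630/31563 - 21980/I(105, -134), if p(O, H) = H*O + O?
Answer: 126177560/71932077 ≈ 1.7541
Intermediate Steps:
r(A, P) = 5 + A
p(O, H) = O + H*O
I(f, h) = (1 + f)*(5 + h) (I(f, h) = (5 + h)*(1 + f) = (1 + f)*(5 + h))
4630/31563 - 21980/I(105, -134) = 4630/31563 - 21980*1/((1 + 105)*(5 - 134)) = 4630*(1/31563) - 21980/(106*(-129)) = 4630/31563 - 21980/(-13674) = 4630/31563 - 21980*(-1/13674) = 4630/31563 + 10990/6837 = 126177560/71932077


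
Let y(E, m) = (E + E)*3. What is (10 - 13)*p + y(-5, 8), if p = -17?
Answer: 21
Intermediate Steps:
y(E, m) = 6*E (y(E, m) = (2*E)*3 = 6*E)
(10 - 13)*p + y(-5, 8) = (10 - 13)*(-17) + 6*(-5) = -3*(-17) - 30 = 51 - 30 = 21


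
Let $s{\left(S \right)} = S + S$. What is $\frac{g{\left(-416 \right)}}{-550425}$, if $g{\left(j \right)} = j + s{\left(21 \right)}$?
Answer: $\frac{374}{550425} \approx 0.00067948$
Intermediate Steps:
$s{\left(S \right)} = 2 S$
$g{\left(j \right)} = 42 + j$ ($g{\left(j \right)} = j + 2 \cdot 21 = j + 42 = 42 + j$)
$\frac{g{\left(-416 \right)}}{-550425} = \frac{42 - 416}{-550425} = \left(-374\right) \left(- \frac{1}{550425}\right) = \frac{374}{550425}$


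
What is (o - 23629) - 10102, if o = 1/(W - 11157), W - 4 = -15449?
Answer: -897312063/26602 ≈ -33731.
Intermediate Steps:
W = -15445 (W = 4 - 15449 = -15445)
o = -1/26602 (o = 1/(-15445 - 11157) = 1/(-26602) = -1/26602 ≈ -3.7591e-5)
(o - 23629) - 10102 = (-1/26602 - 23629) - 10102 = -628578659/26602 - 10102 = -897312063/26602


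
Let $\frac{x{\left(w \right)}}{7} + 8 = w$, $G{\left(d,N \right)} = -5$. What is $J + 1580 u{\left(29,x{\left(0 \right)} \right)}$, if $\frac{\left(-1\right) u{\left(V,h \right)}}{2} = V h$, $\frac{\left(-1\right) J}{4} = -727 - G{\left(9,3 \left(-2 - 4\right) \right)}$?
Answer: $5134728$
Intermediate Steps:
$J = 2888$ ($J = - 4 \left(-727 - -5\right) = - 4 \left(-727 + 5\right) = \left(-4\right) \left(-722\right) = 2888$)
$x{\left(w \right)} = -56 + 7 w$
$u{\left(V,h \right)} = - 2 V h$
$J + 1580 u{\left(29,x{\left(0 \right)} \right)} = 2888 + 1580 \left(\left(-2\right) 29 \left(-56 + 7 \cdot 0\right)\right) = 2888 + 1580 \left(\left(-2\right) 29 \left(-56 + 0\right)\right) = 2888 + 1580 \left(\left(-2\right) 29 \left(-56\right)\right) = 2888 + 1580 \cdot 3248 = 2888 + 5131840 = 5134728$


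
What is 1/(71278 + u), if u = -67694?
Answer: 1/3584 ≈ 0.00027902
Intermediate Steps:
1/(71278 + u) = 1/(71278 - 67694) = 1/3584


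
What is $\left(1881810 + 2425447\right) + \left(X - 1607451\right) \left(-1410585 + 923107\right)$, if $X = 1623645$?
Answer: $-7889911475$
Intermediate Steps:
$\left(1881810 + 2425447\right) + \left(X - 1607451\right) \left(-1410585 + 923107\right) = \left(1881810 + 2425447\right) + \left(1623645 - 1607451\right) \left(-1410585 + 923107\right) = 4307257 + 16194 \left(-487478\right) = 4307257 - 7894218732 = -7889911475$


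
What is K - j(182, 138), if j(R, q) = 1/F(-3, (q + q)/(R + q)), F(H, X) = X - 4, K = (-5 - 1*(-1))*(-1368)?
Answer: 1373552/251 ≈ 5472.3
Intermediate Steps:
K = 5472 (K = (-5 + 1)*(-1368) = -4*(-1368) = 5472)
F(H, X) = -4 + X
j(R, q) = 1/(-4 + 2*q/(R + q)) (j(R, q) = 1/(-4 + (q + q)/(R + q)) = 1/(-4 + (2*q)/(R + q)) = 1/(-4 + 2*q/(R + q)))
K - j(182, 138) = 5472 - (182 + 138)/(2*(-1*138 - 2*182)) = 5472 - 320/(2*(-138 - 364)) = 5472 - 320/(2*(-502)) = 5472 - (-1)*320/(2*502) = 5472 - 1*(-80/251) = 5472 + 80/251 = 1373552/251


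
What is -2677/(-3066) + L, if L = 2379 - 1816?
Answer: 1728835/3066 ≈ 563.87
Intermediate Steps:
L = 563
-2677/(-3066) + L = -2677/(-3066) + 563 = -2677*(-1/3066) + 563 = 2677/3066 + 563 = 1728835/3066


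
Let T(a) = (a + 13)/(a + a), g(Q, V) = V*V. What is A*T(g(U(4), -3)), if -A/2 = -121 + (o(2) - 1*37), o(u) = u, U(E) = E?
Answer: 1144/3 ≈ 381.33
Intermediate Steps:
g(Q, V) = V**2
T(a) = (13 + a)/(2*a) (T(a) = (13 + a)/((2*a)) = (13 + a)*(1/(2*a)) = (13 + a)/(2*a))
A = 312 (A = -2*(-121 + (2 - 1*37)) = -2*(-121 + (2 - 37)) = -2*(-121 - 35) = -2*(-156) = 312)
A*T(g(U(4), -3)) = 312*((13 + (-3)**2)/(2*((-3)**2))) = 312*((1/2)*(13 + 9)/9) = 312*((1/2)*(1/9)*22) = 312*(11/9) = 1144/3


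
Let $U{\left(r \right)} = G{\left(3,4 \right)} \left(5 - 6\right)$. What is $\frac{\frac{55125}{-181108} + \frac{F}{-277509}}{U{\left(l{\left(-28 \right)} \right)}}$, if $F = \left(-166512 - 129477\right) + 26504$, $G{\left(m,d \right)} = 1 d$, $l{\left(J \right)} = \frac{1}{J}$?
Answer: $- \frac{33508205755}{201036399888} \approx -0.16668$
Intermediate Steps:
$G{\left(m,d \right)} = d$
$F = -269485$ ($F = -295989 + 26504 = -269485$)
$U{\left(r \right)} = -4$ ($U{\left(r \right)} = 4 \left(5 - 6\right) = 4 \left(-1\right) = -4$)
$\frac{\frac{55125}{-181108} + \frac{F}{-277509}}{U{\left(l{\left(-28 \right)} \right)}} = \frac{\frac{55125}{-181108} - \frac{269485}{-277509}}{-4} = \left(55125 \left(- \frac{1}{181108}\right) - - \frac{269485}{277509}\right) \left(- \frac{1}{4}\right) = \left(- \frac{55125}{181108} + \frac{269485}{277509}\right) \left(- \frac{1}{4}\right) = \frac{33508205755}{50259099972} \left(- \frac{1}{4}\right) = - \frac{33508205755}{201036399888}$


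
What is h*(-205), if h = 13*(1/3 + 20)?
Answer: -162565/3 ≈ -54188.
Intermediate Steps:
h = 793/3 (h = 13*(1/3 + 20) = 13*(61/3) = 793/3 ≈ 264.33)
h*(-205) = (793/3)*(-205) = -162565/3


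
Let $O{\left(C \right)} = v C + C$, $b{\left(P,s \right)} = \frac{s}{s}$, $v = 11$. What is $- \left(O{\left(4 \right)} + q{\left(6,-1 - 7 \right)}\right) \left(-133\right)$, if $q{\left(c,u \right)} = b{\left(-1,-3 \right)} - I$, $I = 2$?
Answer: $6251$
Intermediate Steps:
$b{\left(P,s \right)} = 1$
$O{\left(C \right)} = 12 C$ ($O{\left(C \right)} = 11 C + C = 12 C$)
$q{\left(c,u \right)} = -1$ ($q{\left(c,u \right)} = 1 - 2 = -1$)
$- \left(O{\left(4 \right)} + q{\left(6,-1 - 7 \right)}\right) \left(-133\right) = - \left(12 \cdot 4 - 1\right) \left(-133\right) = - \left(48 - 1\right) \left(-133\right) = - 47 \left(-133\right) = \left(-1\right) \left(-6251\right) = 6251$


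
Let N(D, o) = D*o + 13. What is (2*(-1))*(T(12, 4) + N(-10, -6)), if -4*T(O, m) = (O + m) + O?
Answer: -132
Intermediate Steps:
T(O, m) = -O/2 - m/4 (T(O, m) = -((O + m) + O)/4 = -(m + 2*O)/4 = -O/2 - m/4)
N(D, o) = 13 + D*o
(2*(-1))*(T(12, 4) + N(-10, -6)) = (2*(-1))*((-½*12 - ¼*4) + (13 - 10*(-6))) = -2*((-6 - 1) + (13 + 60)) = -2*(-7 + 73) = -2*66 = -132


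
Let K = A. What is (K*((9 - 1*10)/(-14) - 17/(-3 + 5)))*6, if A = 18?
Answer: -6372/7 ≈ -910.29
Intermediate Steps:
K = 18
(K*((9 - 1*10)/(-14) - 17/(-3 + 5)))*6 = (18*((9 - 1*10)/(-14) - 17/(-3 + 5)))*6 = (18*((9 - 10)*(-1/14) - 17/2))*6 = (18*(-1*(-1/14) - 17*½))*6 = (18*(1/14 - 17/2))*6 = (18*(-59/7))*6 = -1062/7*6 = -6372/7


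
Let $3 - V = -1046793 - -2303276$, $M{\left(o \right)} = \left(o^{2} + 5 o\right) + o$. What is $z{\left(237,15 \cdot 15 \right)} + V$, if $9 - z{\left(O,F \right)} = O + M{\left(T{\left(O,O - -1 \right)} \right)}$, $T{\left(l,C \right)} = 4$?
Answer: $-1256748$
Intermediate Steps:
$M{\left(o \right)} = o^{2} + 6 o$
$z{\left(O,F \right)} = -31 - O$ ($z{\left(O,F \right)} = 9 - \left(O + 4 \left(6 + 4\right)\right) = 9 - \left(O + 4 \cdot 10\right) = 9 - \left(O + 40\right) = 9 - \left(40 + O\right) = -31 - O$)
$V = -1256480$ ($V = 3 - \left(-1046793 - -2303276\right) = 3 - \left(-1046793 + 2303276\right) = 3 - 1256483 = -1256480$)
$z{\left(237,15 \cdot 15 \right)} + V = \left(-31 - 237\right) - 1256480 = -268 - 1256480 = -1256748$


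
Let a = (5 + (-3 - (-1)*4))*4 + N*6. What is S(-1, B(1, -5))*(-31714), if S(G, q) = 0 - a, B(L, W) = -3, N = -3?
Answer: 190284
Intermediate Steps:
a = 6 (a = (5 + (-3 - (-1)*4))*4 - 3*6 = (5 + (-3 - 1*(-4)))*4 - 18 = (5 + (-3 + 4))*4 - 18 = (5 + 1)*4 - 18 = 6*4 - 18 = 24 - 18 = 6)
S(G, q) = -6 (S(G, q) = 0 - 1*6 = 0 - 6 = -6)
S(-1, B(1, -5))*(-31714) = -6*(-31714) = 190284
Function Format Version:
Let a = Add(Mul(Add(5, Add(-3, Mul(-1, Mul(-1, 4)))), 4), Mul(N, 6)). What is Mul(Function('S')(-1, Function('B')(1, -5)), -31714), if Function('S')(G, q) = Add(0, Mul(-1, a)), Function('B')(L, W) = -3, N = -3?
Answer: 190284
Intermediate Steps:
a = 6 (a = Add(Mul(Add(5, Add(-3, Mul(-1, Mul(-1, 4)))), 4), Mul(-3, 6)) = Add(Mul(Add(5, Add(-3, Mul(-1, -4))), 4), -18) = Add(Mul(Add(5, Add(-3, 4)), 4), -18) = Add(Mul(Add(5, 1), 4), -18) = Add(Mul(6, 4), -18) = Add(24, -18) = 6)
Function('S')(G, q) = -6 (Function('S')(G, q) = Add(0, Mul(-1, 6)) = Add(0, -6) = -6)
Mul(Function('S')(-1, Function('B')(1, -5)), -31714) = Mul(-6, -31714) = 190284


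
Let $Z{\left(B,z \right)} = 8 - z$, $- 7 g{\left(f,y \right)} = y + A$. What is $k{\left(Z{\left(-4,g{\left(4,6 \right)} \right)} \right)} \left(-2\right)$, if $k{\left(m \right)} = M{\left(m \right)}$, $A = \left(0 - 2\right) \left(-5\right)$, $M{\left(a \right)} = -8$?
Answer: $16$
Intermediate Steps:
$A = 10$ ($A = \left(-2\right) \left(-5\right) = 10$)
$g{\left(f,y \right)} = - \frac{10}{7} - \frac{y}{7}$ ($g{\left(f,y \right)} = - \frac{y + 10}{7} = - \frac{10 + y}{7} = - \frac{10}{7} - \frac{y}{7}$)
$k{\left(m \right)} = -8$
$k{\left(Z{\left(-4,g{\left(4,6 \right)} \right)} \right)} \left(-2\right) = \left(-8\right) \left(-2\right) = 16$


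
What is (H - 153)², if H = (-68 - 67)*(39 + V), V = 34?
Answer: 100160064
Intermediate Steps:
H = -9855 (H = (-68 - 67)*(39 + 34) = -135*73 = -9855)
(H - 153)² = (-9855 - 153)² = (-10008)² = 100160064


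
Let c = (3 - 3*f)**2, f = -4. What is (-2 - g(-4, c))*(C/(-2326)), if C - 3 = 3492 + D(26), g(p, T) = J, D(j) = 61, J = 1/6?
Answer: 11557/3489 ≈ 3.3124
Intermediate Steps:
J = 1/6 ≈ 0.16667
c = 225 (c = (3 - 3*(-4))**2 = (3 + 12)**2 = 15**2 = 225)
g(p, T) = 1/6
C = 3556 (C = 3 + (3492 + 61) = 3 + 3553 = 3556)
(-2 - g(-4, c))*(C/(-2326)) = (-2 - 1*1/6)*(3556/(-2326)) = (-2 - 1/6)*(3556*(-1/2326)) = -13/6*(-1778/1163) = 11557/3489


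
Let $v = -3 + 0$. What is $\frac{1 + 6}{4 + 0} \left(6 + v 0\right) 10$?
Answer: $105$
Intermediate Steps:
$v = -3$
$\frac{1 + 6}{4 + 0} \left(6 + v 0\right) 10 = \frac{1 + 6}{4 + 0} \left(6 - 0\right) 10 = \frac{7}{4} \left(6 + 0\right) 10 = 7 \cdot \frac{1}{4} \cdot 6 \cdot 10 = \frac{7}{4} \cdot 6 \cdot 10 = \frac{21}{2} \cdot 10 = 105$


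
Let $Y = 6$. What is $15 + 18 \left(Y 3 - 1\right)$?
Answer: $321$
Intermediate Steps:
$15 + 18 \left(Y 3 - 1\right) = 15 + 18 \left(6 \cdot 3 - 1\right) = 15 + 18 \left(18 - 1\right) = 15 + 18 \cdot 17 = 15 + 306 = 321$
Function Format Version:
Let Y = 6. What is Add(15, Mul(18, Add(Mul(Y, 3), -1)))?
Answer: 321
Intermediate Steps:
Add(15, Mul(18, Add(Mul(Y, 3), -1))) = Add(15, Mul(18, Add(Mul(6, 3), -1))) = Add(15, Mul(18, Add(18, -1))) = Add(15, Mul(18, 17)) = Add(15, 306) = 321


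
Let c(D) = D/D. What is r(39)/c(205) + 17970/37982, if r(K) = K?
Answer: 749634/18991 ≈ 39.473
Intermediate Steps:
c(D) = 1
r(39)/c(205) + 17970/37982 = 39/1 + 17970/37982 = 39*1 + 17970*(1/37982) = 39 + 8985/18991 = 749634/18991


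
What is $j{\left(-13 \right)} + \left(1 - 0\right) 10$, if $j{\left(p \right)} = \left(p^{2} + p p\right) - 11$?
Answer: $337$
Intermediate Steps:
$j{\left(p \right)} = -11 + 2 p^{2}$ ($j{\left(p \right)} = \left(p^{2} + p^{2}\right) - 11 = 2 p^{2} - 11 = -11 + 2 p^{2}$)
$j{\left(-13 \right)} + \left(1 - 0\right) 10 = \left(-11 + 2 \left(-13\right)^{2}\right) + \left(1 - 0\right) 10 = \left(-11 + 2 \cdot 169\right) + \left(1 + 0\right) 10 = \left(-11 + 338\right) + 1 \cdot 10 = 327 + 10 = 337$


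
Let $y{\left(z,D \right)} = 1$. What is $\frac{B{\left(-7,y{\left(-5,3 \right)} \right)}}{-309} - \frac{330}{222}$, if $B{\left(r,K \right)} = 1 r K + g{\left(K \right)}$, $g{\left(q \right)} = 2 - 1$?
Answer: $- \frac{5591}{3811} \approx -1.4671$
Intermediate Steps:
$g{\left(q \right)} = 1$
$B{\left(r,K \right)} = 1 + K r$ ($B{\left(r,K \right)} = 1 r K + 1 = r K + 1 = K r + 1 = 1 + K r$)
$\frac{B{\left(-7,y{\left(-5,3 \right)} \right)}}{-309} - \frac{330}{222} = \frac{1 + 1 \left(-7\right)}{-309} - \frac{330}{222} = \left(1 - 7\right) \left(- \frac{1}{309}\right) - \frac{55}{37} = \left(-6\right) \left(- \frac{1}{309}\right) - \frac{55}{37} = \frac{2}{103} - \frac{55}{37} = - \frac{5591}{3811}$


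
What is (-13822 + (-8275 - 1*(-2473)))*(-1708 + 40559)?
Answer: -762412024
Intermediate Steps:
(-13822 + (-8275 - 1*(-2473)))*(-1708 + 40559) = (-13822 + (-8275 + 2473))*38851 = (-13822 - 5802)*38851 = -19624*38851 = -762412024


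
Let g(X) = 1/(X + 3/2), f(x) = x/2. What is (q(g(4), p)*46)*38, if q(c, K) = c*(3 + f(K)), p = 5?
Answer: 1748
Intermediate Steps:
f(x) = x/2 (f(x) = x*(½) = x/2)
g(X) = 1/(3/2 + X) (g(X) = 1/(X + 3*(½)) = 1/(X + 3/2) = 1/(3/2 + X))
q(c, K) = c*(3 + K/2)
(q(g(4), p)*46)*38 = (((2/(3 + 2*4))*(6 + 5)/2)*46)*38 = (((½)*(2/(3 + 8))*11)*46)*38 = (((½)*(2/11)*11)*46)*38 = (1*46)*38 = 46*38 = 1748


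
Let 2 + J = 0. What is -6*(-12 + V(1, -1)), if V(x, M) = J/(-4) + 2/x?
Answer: 57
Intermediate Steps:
J = -2 (J = -2 + 0 = -2)
V(x, M) = 1/2 + 2/x (V(x, M) = -2/(-4) + 2/x = -2*(-1/4) + 2/x = 1/2 + 2/x)
-6*(-12 + V(1, -1)) = -6*(-12 + (1/2)*(4 + 1)/1) = -6*(-12 + (1/2)*1*5) = -6*(-12 + 5/2) = -6*(-19/2) = 57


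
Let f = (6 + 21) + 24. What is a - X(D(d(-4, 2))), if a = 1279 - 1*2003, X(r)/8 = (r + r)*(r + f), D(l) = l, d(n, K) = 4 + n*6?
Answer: 9196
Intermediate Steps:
d(n, K) = 4 + 6*n
f = 51 (f = 27 + 24 = 51)
X(r) = 16*r*(51 + r) (X(r) = 8*((r + r)*(r + 51)) = 8*((2*r)*(51 + r)) = 8*(2*r*(51 + r)) = 16*r*(51 + r))
a = -724 (a = 1279 - 2003 = -724)
a - X(D(d(-4, 2))) = -724 - 16*(4 + 6*(-4))*(51 + (4 + 6*(-4))) = -724 - 16*(4 - 24)*(51 + (4 - 24)) = -724 - 16*(-20)*(51 - 20) = -724 - 16*(-20)*31 = -724 - 1*(-9920) = -724 + 9920 = 9196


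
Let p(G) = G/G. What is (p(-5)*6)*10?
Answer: 60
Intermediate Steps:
p(G) = 1
(p(-5)*6)*10 = (1*6)*10 = 6*10 = 60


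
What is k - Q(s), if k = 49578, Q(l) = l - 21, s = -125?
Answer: 49724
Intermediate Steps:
Q(l) = -21 + l
k - Q(s) = 49578 - (-21 - 125) = 49578 - 1*(-146) = 49578 + 146 = 49724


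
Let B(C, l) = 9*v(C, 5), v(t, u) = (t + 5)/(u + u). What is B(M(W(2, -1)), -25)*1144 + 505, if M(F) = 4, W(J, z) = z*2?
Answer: 48857/5 ≈ 9771.4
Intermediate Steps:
v(t, u) = (5 + t)/(2*u) (v(t, u) = (5 + t)/((2*u)) = (5 + t)*(1/(2*u)) = (5 + t)/(2*u))
W(J, z) = 2*z
B(C, l) = 9/2 + 9*C/10 (B(C, l) = 9*((1/2)*(5 + C)/5) = 9*((1/2)*(1/5)*(5 + C)) = 9*(1/2 + C/10) = 9/2 + 9*C/10)
B(M(W(2, -1)), -25)*1144 + 505 = (9/2 + (9/10)*4)*1144 + 505 = (9/2 + 18/5)*1144 + 505 = (81/10)*1144 + 505 = 46332/5 + 505 = 48857/5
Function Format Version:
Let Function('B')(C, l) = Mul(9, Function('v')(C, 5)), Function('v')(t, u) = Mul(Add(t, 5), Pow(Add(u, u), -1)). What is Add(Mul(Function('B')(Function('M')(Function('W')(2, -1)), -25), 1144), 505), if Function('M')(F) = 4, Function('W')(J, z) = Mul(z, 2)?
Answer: Rational(48857, 5) ≈ 9771.4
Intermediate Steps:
Function('v')(t, u) = Mul(Rational(1, 2), Pow(u, -1), Add(5, t)) (Function('v')(t, u) = Mul(Add(5, t), Pow(Mul(2, u), -1)) = Mul(Add(5, t), Mul(Rational(1, 2), Pow(u, -1))) = Mul(Rational(1, 2), Pow(u, -1), Add(5, t)))
Function('W')(J, z) = Mul(2, z)
Function('B')(C, l) = Add(Rational(9, 2), Mul(Rational(9, 10), C)) (Function('B')(C, l) = Mul(9, Mul(Rational(1, 2), Pow(5, -1), Add(5, C))) = Mul(9, Mul(Rational(1, 2), Rational(1, 5), Add(5, C))) = Mul(9, Add(Rational(1, 2), Mul(Rational(1, 10), C))) = Add(Rational(9, 2), Mul(Rational(9, 10), C)))
Add(Mul(Function('B')(Function('M')(Function('W')(2, -1)), -25), 1144), 505) = Add(Mul(Add(Rational(9, 2), Mul(Rational(9, 10), 4)), 1144), 505) = Add(Mul(Add(Rational(9, 2), Rational(18, 5)), 1144), 505) = Add(Mul(Rational(81, 10), 1144), 505) = Add(Rational(46332, 5), 505) = Rational(48857, 5)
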